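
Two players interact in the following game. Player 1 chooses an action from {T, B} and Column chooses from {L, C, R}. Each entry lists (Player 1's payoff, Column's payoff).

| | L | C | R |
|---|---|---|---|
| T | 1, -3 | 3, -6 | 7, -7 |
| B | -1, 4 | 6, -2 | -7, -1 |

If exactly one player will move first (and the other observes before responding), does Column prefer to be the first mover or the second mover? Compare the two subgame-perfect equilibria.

If Player 1 leads: Column's best replies are T→L, B→L; Player 1's induced payoffs 1, -1; outcome (T, L), payoffs (1, -3).
If Column leads: Player 1's best replies are L→T, C→B, R→T; Column's induced payoffs -3, -2, -7; outcome (B, C), payoffs (6, -2).
Column gets -2 moving first and -3 moving second, so Column prefers to move first.

first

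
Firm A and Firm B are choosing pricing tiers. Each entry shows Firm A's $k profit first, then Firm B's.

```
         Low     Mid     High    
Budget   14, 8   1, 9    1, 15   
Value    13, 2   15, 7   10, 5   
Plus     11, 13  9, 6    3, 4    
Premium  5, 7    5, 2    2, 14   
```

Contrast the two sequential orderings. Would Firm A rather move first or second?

If Firm A leads: Firm B's best replies are Budget→High, Value→Mid, Plus→Low, Premium→High; Firm A's induced payoffs 1, 15, 11, 2; outcome (Value, Mid), payoffs (15, 7).
If Firm B leads: Firm A's best replies are Low→Budget, Mid→Value, High→Value; Firm B's induced payoffs 8, 7, 5; outcome (Budget, Low), payoffs (14, 8).
Firm A gets 15 moving first and 14 moving second, so Firm A prefers to move first.

first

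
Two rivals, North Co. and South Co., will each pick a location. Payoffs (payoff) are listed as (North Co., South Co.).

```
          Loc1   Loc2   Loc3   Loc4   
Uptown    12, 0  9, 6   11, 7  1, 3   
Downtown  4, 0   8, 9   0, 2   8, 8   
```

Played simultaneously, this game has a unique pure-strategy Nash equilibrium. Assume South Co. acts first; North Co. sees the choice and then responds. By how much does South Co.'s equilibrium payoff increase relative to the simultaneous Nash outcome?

Solve by backward induction (South Co. leads).
- Loc1: BR = Uptown, leader payoff 0.
- Loc2: BR = Uptown, leader payoff 6.
- Loc3: BR = Uptown, leader payoff 7.
- Loc4: BR = Downtown, leader payoff 8.
Among 0, 6, 7, 8, the best is 8 at Loc4. Subgame-perfect outcome: (Downtown, Loc4) with payoffs (8, 8).
Now find the simultaneous Nash equilibrium.
North Co.'s best replies: Loc1→Uptown; Loc2→Uptown; Loc3→Uptown; Loc4→Downtown.
South Co.'s best replies: Uptown→Loc3; Downtown→Loc2.
The unique mutual best reply is (Uptown, Loc3), giving (11, 7).
South Co.'s commitment gain: 8 − 7 = 1.

1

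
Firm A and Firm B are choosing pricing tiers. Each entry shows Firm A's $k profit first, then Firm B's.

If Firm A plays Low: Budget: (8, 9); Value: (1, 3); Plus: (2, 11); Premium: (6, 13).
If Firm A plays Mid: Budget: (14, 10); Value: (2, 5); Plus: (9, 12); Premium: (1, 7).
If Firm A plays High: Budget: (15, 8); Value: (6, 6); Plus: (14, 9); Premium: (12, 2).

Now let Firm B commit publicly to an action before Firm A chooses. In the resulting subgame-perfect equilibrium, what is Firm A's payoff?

14

Solve by backward induction (Firm B leads).
- Budget: Firm A compares 8, 14, 15 and picks High; Firm B would get 8.
- Value: Firm A compares 1, 2, 6 and picks High; Firm B would get 6.
- Plus: Firm A compares 2, 9, 14 and picks High; Firm B would get 9.
- Premium: Firm A compares 6, 1, 12 and picks High; Firm B would get 2.
Among 8, 6, 9, 2, the best is 9 at Plus. Subgame-perfect outcome: (High, Plus) with payoffs (14, 9).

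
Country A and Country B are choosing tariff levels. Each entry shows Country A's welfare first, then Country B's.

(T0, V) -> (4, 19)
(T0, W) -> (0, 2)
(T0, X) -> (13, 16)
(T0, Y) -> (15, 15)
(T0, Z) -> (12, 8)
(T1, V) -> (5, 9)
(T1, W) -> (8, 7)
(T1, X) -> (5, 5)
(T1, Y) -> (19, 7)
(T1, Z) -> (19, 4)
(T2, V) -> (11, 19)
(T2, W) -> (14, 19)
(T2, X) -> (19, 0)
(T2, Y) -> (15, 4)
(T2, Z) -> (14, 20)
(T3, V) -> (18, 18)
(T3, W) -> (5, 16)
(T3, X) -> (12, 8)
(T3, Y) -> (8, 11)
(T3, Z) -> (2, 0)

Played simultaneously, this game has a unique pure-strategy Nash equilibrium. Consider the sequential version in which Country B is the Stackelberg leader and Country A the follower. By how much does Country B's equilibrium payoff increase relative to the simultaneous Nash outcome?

Solve by backward induction (Country B leads).
- V: Country A compares 4, 5, 11, 18 and picks T3; Country B would get 18.
- W: Country A compares 0, 8, 14, 5 and picks T2; Country B would get 19.
- X: Country A compares 13, 5, 19, 12 and picks T2; Country B would get 0.
- Y: Country A compares 15, 19, 15, 8 and picks T1; Country B would get 7.
- Z: Country A compares 12, 19, 14, 2 and picks T1; Country B would get 4.
Maximizing over 18, 19, 0, 7, 4, Country B chooses W. Subgame-perfect outcome: (T2, W) with payoffs (14, 19).
Under simultaneous play:
Country A's best replies: V→T3; W→T2; X→T2; Y→T1; Z→T1.
Country B's best replies: T0→V; T1→V; T2→Z; T3→V.
Only (T3, V) has each player best-responding; Nash payoffs (18, 18).
Country B's commitment gain: 19 − 18 = 1.

1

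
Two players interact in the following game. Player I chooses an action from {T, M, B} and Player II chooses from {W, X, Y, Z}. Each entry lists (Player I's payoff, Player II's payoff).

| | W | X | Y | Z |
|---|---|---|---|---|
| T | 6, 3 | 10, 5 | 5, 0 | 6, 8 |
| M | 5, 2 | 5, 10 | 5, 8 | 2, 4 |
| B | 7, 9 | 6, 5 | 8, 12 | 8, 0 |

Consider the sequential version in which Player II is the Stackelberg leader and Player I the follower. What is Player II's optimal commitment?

Y

Work backward from Player I's decision.
- W: Player I compares 6, 5, 7 and picks B; Player II would get 9.
- X: Player I compares 10, 5, 6 and picks T; Player II would get 5.
- Y: Player I compares 5, 5, 8 and picks B; Player II would get 12.
- Z: Player I compares 6, 2, 8 and picks B; Player II would get 0.
Maximizing over 9, 5, 12, 0, Player II chooses Y. Subgame-perfect outcome: (B, Y) with payoffs (8, 12).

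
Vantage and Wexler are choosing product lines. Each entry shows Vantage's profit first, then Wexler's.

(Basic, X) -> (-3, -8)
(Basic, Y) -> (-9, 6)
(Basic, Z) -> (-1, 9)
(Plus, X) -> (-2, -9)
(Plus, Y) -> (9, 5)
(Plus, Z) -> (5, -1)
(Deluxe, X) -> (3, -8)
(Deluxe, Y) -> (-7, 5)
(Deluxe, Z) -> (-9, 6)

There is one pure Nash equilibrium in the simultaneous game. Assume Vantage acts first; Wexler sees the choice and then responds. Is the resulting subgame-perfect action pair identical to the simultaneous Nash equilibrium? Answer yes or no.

Wexler best-responds to each possible Vantage move:
- Basic: Wexler compares -8, 6, 9 and picks Z; Vantage would get -1.
- Plus: Wexler compares -9, 5, -1 and picks Y; Vantage would get 9.
- Deluxe: Wexler compares -8, 5, 6 and picks Z; Vantage would get -9.
Maximizing over -1, 9, -9, Vantage chooses Plus. Subgame-perfect outcome: (Plus, Y) with payoffs (9, 5).
For the simultaneous game, intersect best replies.
Vantage's best replies: X→Deluxe; Y→Plus; Z→Plus.
Wexler's best replies: Basic→Z; Plus→Y; Deluxe→Z.
The unique mutual best reply is (Plus, Y), giving (9, 5).
Sequential outcome (Plus, Y) coincides with the Nash profile (Plus, Y).

yes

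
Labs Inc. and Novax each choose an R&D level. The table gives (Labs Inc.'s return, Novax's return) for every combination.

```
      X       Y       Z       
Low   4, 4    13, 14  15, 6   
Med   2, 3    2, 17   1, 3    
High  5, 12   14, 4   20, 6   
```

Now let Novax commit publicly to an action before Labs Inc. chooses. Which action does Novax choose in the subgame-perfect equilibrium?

X

Solve by backward induction (Novax leads).
- X: BR = High, leader payoff 12.
- Y: BR = High, leader payoff 4.
- Z: BR = High, leader payoff 6.
Novax's induced payoffs are 12, 4, 6, so Novax commits to X. Subgame-perfect outcome: (High, X) with payoffs (5, 12).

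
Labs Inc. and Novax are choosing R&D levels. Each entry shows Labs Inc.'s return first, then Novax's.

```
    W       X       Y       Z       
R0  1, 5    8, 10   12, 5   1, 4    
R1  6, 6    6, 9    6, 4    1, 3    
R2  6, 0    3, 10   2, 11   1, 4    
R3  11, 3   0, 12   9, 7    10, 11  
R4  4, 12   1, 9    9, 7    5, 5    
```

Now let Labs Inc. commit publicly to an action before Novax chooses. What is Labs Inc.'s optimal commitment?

R0

Novax best-responds to each possible Labs Inc. move:
- R0 → Novax plays X (best of 5, 10, 5, 4); Labs Inc. gets 8.
- R1 → Novax plays X (best of 6, 9, 4, 3); Labs Inc. gets 6.
- R2 → Novax plays Y (best of 0, 10, 11, 4); Labs Inc. gets 2.
- R3 → Novax plays X (best of 3, 12, 7, 11); Labs Inc. gets 0.
- R4 → Novax plays W (best of 12, 9, 7, 5); Labs Inc. gets 4.
Among 8, 6, 2, 0, 4, the best is 8 at R0. Subgame-perfect outcome: (R0, X) with payoffs (8, 10).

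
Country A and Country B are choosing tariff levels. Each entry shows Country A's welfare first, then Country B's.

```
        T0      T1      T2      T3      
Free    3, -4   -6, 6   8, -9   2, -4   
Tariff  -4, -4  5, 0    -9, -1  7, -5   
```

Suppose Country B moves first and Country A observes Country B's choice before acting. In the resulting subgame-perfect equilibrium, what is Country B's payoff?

0

Solve by backward induction (Country B leads).
- T0: Country A compares 3, -4 and picks Free; Country B would get -4.
- T1: Country A compares -6, 5 and picks Tariff; Country B would get 0.
- T2: Country A compares 8, -9 and picks Free; Country B would get -9.
- T3: Country A compares 2, 7 and picks Tariff; Country B would get -5.
Maximizing over -4, 0, -9, -5, Country B chooses T1. Subgame-perfect outcome: (Tariff, T1) with payoffs (5, 0).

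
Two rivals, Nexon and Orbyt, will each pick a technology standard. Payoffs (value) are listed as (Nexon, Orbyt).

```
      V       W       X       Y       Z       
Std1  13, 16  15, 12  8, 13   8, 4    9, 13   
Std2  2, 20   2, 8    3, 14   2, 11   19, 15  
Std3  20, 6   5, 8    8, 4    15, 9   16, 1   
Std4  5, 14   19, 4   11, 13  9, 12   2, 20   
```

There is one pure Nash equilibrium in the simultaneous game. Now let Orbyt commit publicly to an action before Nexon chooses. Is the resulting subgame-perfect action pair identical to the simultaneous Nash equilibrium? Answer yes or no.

no

Nexon best-responds to each possible Orbyt move:
- V: BR = Std3, leader payoff 6.
- W: BR = Std4, leader payoff 4.
- X: BR = Std4, leader payoff 13.
- Y: BR = Std3, leader payoff 9.
- Z: BR = Std2, leader payoff 15.
Maximizing over 6, 4, 13, 9, 15, Orbyt chooses Z. Subgame-perfect outcome: (Std2, Z) with payoffs (19, 15).
Now find the simultaneous Nash equilibrium.
Nexon's best replies: V→Std3; W→Std4; X→Std4; Y→Std3; Z→Std2.
Orbyt's best replies: Std1→V; Std2→V; Std3→Y; Std4→Z.
Only (Std3, Y) has each player best-responding; Nash payoffs (15, 9).
Sequential outcome (Std2, Z) differs from the Nash profile (Std3, Y).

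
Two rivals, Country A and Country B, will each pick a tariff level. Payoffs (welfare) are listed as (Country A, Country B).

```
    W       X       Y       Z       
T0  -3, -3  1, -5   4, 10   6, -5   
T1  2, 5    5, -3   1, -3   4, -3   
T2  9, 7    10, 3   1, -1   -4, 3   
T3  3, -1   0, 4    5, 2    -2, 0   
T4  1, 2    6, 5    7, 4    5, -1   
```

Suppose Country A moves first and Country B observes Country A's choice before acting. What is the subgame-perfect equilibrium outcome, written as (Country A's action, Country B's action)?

(T2, W)

Country B best-responds to each possible Country A move:
- T0 → Country B plays Y (best of -3, -5, 10, -5); Country A gets 4.
- T1 → Country B plays W (best of 5, -3, -3, -3); Country A gets 2.
- T2 → Country B plays W (best of 7, 3, -1, 3); Country A gets 9.
- T3 → Country B plays X (best of -1, 4, 2, 0); Country A gets 0.
- T4 → Country B plays X (best of 2, 5, 4, -1); Country A gets 6.
Country A's induced payoffs are 4, 2, 9, 0, 6, so Country A commits to T2. Subgame-perfect outcome: (T2, W) with payoffs (9, 7).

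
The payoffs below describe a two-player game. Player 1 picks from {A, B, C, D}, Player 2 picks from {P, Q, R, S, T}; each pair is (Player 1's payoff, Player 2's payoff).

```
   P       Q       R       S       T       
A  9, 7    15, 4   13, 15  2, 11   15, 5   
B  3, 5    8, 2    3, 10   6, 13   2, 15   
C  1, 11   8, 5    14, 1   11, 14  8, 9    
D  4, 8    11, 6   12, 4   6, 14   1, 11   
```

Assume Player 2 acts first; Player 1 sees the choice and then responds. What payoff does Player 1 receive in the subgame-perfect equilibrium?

11

Work backward from Player 1's decision.
- P → Player 1 plays A (best of 9, 3, 1, 4); Player 2 gets 7.
- Q → Player 1 plays A (best of 15, 8, 8, 11); Player 2 gets 4.
- R → Player 1 plays C (best of 13, 3, 14, 12); Player 2 gets 1.
- S → Player 1 plays C (best of 2, 6, 11, 6); Player 2 gets 14.
- T → Player 1 plays A (best of 15, 2, 8, 1); Player 2 gets 5.
Maximizing over 7, 4, 1, 14, 5, Player 2 chooses S. Subgame-perfect outcome: (C, S) with payoffs (11, 14).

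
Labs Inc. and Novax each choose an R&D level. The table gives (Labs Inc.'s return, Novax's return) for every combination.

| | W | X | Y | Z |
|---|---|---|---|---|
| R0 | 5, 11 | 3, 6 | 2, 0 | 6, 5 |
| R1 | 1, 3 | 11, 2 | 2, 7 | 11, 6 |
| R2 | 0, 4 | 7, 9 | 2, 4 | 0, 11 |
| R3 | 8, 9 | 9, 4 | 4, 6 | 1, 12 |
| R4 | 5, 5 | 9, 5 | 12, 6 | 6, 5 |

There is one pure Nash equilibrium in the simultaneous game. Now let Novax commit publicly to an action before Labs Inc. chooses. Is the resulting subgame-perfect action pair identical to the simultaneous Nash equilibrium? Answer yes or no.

Solve by backward induction (Novax leads).
- W: BR = R3, leader payoff 9.
- X: BR = R1, leader payoff 2.
- Y: BR = R4, leader payoff 6.
- Z: BR = R1, leader payoff 6.
Maximizing over 9, 2, 6, 6, Novax chooses W. Subgame-perfect outcome: (R3, W) with payoffs (8, 9).
Under simultaneous play:
Labs Inc.'s best replies: W→R3; X→R1; Y→R4; Z→R1.
Novax's best replies: R0→W; R1→Y; R2→Z; R3→Z; R4→Y.
Only (R4, Y) has each player best-responding; Nash payoffs (12, 6).
Sequential outcome (R3, W) differs from the Nash profile (R4, Y).

no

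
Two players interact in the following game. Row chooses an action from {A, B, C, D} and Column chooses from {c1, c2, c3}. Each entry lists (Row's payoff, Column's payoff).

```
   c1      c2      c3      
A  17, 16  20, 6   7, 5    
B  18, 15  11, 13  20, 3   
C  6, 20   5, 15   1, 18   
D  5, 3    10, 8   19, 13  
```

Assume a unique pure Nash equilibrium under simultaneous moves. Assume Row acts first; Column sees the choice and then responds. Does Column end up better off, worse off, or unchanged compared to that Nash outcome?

worse off

Work backward from Column's decision.
- A → Column plays c1 (best of 16, 6, 5); Row gets 17.
- B → Column plays c1 (best of 15, 13, 3); Row gets 18.
- C → Column plays c1 (best of 20, 15, 18); Row gets 6.
- D → Column plays c3 (best of 3, 8, 13); Row gets 19.
Row's induced payoffs are 17, 18, 6, 19, so Row commits to D. Subgame-perfect outcome: (D, c3) with payoffs (19, 13).
Under simultaneous play:
Row's best replies: c1→B; c2→A; c3→B.
Column's best replies: A→c1; B→c1; C→c1; D→c3.
The unique mutual best reply is (B, c1), giving (18, 15).
Column earns 13 sequentially versus 15 at the Nash outcome: worse off.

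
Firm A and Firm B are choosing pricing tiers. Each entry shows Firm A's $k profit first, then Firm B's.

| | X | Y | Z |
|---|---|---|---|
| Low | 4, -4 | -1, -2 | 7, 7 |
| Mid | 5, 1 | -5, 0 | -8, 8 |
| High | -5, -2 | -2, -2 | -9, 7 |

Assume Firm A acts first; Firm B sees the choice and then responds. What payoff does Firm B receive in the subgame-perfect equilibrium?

Backward induction with Firm A moving first.
- Low: Firm B compares -4, -2, 7 and picks Z; Firm A would get 7.
- Mid: Firm B compares 1, 0, 8 and picks Z; Firm A would get -8.
- High: Firm B compares -2, -2, 7 and picks Z; Firm A would get -9.
Maximizing over 7, -8, -9, Firm A chooses Low. Subgame-perfect outcome: (Low, Z) with payoffs (7, 7).

7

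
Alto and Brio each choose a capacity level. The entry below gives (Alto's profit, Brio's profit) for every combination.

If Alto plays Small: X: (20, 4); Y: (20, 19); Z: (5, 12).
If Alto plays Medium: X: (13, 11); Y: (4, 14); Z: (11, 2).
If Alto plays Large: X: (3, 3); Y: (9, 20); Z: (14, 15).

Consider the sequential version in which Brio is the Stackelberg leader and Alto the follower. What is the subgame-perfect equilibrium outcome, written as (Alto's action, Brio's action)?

Solve by backward induction (Brio leads).
- X: BR = Small, leader payoff 4.
- Y: BR = Small, leader payoff 19.
- Z: BR = Large, leader payoff 15.
Brio's induced payoffs are 4, 19, 15, so Brio commits to Y. Subgame-perfect outcome: (Small, Y) with payoffs (20, 19).

(Small, Y)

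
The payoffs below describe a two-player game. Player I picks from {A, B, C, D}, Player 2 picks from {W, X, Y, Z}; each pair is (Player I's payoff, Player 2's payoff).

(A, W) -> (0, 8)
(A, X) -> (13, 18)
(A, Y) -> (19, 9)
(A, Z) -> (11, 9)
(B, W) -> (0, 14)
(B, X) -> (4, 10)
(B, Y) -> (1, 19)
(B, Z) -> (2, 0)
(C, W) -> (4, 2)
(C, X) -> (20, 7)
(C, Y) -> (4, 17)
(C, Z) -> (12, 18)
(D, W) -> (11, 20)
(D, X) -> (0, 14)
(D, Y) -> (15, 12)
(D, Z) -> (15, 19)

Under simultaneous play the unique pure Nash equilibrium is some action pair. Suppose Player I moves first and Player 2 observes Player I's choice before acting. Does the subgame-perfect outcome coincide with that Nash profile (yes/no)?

Work backward from Player 2's decision.
- A: BR = X, leader payoff 13.
- B: BR = Y, leader payoff 1.
- C: BR = Z, leader payoff 12.
- D: BR = W, leader payoff 11.
Among 13, 1, 12, 11, the best is 13 at A. Subgame-perfect outcome: (A, X) with payoffs (13, 18).
Now find the simultaneous Nash equilibrium.
Player I's best replies: W→D; X→C; Y→A; Z→D.
Player 2's best replies: A→X; B→Y; C→Z; D→W.
The unique mutual best reply is (D, W), giving (11, 20).
Sequential outcome (A, X) differs from the Nash profile (D, W).

no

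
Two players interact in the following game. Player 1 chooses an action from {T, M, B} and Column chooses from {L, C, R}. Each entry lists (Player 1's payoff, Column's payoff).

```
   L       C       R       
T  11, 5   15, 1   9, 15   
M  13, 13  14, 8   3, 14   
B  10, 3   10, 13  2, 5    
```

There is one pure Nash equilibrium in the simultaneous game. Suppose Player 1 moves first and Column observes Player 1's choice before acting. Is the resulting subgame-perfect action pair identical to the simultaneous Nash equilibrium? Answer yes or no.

Solve by backward induction (Player 1 leads).
- T: Column compares 5, 1, 15 and picks R; Player 1 would get 9.
- M: Column compares 13, 8, 14 and picks R; Player 1 would get 3.
- B: Column compares 3, 13, 5 and picks C; Player 1 would get 10.
Among 9, 3, 10, the best is 10 at B. Subgame-perfect outcome: (B, C) with payoffs (10, 13).
Now find the simultaneous Nash equilibrium.
Player 1's best replies: L→M; C→T; R→T.
Column's best replies: T→R; M→R; B→C.
The unique mutual best reply is (T, R), giving (9, 15).
Sequential outcome (B, C) differs from the Nash profile (T, R).

no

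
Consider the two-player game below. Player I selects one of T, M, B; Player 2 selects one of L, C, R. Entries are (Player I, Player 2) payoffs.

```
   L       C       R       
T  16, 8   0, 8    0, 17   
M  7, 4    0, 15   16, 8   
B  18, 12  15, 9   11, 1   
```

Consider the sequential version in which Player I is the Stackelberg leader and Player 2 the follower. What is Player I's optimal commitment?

Solve by backward induction (Player I leads).
- T → Player 2 plays R (best of 8, 8, 17); Player I gets 0.
- M → Player 2 plays C (best of 4, 15, 8); Player I gets 0.
- B → Player 2 plays L (best of 12, 9, 1); Player I gets 18.
Maximizing over 0, 0, 18, Player I chooses B. Subgame-perfect outcome: (B, L) with payoffs (18, 12).

B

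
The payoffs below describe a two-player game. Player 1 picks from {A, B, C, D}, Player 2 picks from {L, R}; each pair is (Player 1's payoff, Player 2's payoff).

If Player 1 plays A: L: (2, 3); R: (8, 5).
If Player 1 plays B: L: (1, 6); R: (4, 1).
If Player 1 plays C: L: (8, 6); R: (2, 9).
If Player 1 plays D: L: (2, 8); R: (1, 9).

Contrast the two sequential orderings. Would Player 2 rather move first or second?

If Player 1 leads: Player 2's best replies are A→R, B→L, C→R, D→R; Player 1's induced payoffs 8, 1, 2, 1; outcome (A, R), payoffs (8, 5).
If Player 2 leads: Player 1's best replies are L→C, R→A; Player 2's induced payoffs 6, 5; outcome (C, L), payoffs (8, 6).
Player 2 gets 6 moving first and 5 moving second, so Player 2 prefers to move first.

first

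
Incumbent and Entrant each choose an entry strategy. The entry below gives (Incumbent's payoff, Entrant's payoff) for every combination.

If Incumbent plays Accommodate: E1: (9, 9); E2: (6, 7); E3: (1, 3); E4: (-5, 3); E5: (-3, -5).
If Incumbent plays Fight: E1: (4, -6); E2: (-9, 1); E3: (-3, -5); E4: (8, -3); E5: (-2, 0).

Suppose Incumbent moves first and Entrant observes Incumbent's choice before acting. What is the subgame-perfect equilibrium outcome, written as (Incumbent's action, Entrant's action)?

Work backward from Entrant's decision.
- Accommodate: Entrant compares 9, 7, 3, 3, -5 and picks E1; Incumbent would get 9.
- Fight: Entrant compares -6, 1, -5, -3, 0 and picks E2; Incumbent would get -9.
Incumbent's induced payoffs are 9, -9, so Incumbent commits to Accommodate. Subgame-perfect outcome: (Accommodate, E1) with payoffs (9, 9).

(Accommodate, E1)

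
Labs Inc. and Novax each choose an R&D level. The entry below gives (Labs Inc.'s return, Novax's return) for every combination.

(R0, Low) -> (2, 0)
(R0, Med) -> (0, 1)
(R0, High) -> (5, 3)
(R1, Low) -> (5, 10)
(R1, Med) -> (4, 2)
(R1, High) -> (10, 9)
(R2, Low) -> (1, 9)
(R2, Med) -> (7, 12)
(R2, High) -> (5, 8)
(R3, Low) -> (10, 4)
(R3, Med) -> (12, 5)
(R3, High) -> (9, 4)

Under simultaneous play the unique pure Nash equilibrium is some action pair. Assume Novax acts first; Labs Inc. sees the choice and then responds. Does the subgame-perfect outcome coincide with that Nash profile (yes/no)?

Work backward from Labs Inc.'s decision.
- Low: Labs Inc. compares 2, 5, 1, 10 and picks R3; Novax would get 4.
- Med: Labs Inc. compares 0, 4, 7, 12 and picks R3; Novax would get 5.
- High: Labs Inc. compares 5, 10, 5, 9 and picks R1; Novax would get 9.
Novax's induced payoffs are 4, 5, 9, so Novax commits to High. Subgame-perfect outcome: (R1, High) with payoffs (10, 9).
Under simultaneous play:
Labs Inc.'s best replies: Low→R3; Med→R3; High→R1.
Novax's best replies: R0→High; R1→Low; R2→Med; R3→Med.
Only (R3, Med) has each player best-responding; Nash payoffs (12, 5).
Sequential outcome (R1, High) differs from the Nash profile (R3, Med).

no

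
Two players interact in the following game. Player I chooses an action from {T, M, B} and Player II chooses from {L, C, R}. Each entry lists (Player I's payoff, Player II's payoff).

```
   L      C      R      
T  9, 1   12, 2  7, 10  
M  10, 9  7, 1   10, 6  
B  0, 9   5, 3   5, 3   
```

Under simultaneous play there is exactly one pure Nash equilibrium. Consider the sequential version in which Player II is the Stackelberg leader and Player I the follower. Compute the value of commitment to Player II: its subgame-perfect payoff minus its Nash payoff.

0

Solve by backward induction (Player II leads).
- L: Player I compares 9, 10, 0 and picks M; Player II would get 9.
- C: Player I compares 12, 7, 5 and picks T; Player II would get 2.
- R: Player I compares 7, 10, 5 and picks M; Player II would get 6.
Among 9, 2, 6, the best is 9 at L. Subgame-perfect outcome: (M, L) with payoffs (10, 9).
Now find the simultaneous Nash equilibrium.
Player I's best replies: L→M; C→T; R→M.
Player II's best replies: T→R; M→L; B→L.
Only (M, L) has each player best-responding; Nash payoffs (10, 9).
Player II's commitment gain: 9 − 9 = 0.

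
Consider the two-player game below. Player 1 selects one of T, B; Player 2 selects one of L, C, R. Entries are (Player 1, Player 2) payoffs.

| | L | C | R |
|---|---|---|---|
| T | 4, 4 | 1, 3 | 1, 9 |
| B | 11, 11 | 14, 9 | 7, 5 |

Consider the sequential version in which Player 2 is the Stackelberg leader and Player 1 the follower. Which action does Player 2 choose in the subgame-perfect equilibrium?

L

Backward induction with Player 2 moving first.
- L → Player 1 plays B (best of 4, 11); Player 2 gets 11.
- C → Player 1 plays B (best of 1, 14); Player 2 gets 9.
- R → Player 1 plays B (best of 1, 7); Player 2 gets 5.
Among 11, 9, 5, the best is 11 at L. Subgame-perfect outcome: (B, L) with payoffs (11, 11).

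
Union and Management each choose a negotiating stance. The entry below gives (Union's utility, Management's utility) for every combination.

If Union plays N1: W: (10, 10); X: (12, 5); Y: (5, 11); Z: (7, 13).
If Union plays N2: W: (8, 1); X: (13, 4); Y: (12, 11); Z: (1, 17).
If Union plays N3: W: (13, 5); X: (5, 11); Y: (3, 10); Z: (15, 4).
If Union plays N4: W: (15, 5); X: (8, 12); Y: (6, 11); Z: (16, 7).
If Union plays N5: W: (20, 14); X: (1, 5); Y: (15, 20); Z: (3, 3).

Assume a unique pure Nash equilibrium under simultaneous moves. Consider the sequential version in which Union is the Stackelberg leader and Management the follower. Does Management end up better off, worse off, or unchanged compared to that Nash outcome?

Solve by backward induction (Union leads).
- N1: Management compares 10, 5, 11, 13 and picks Z; Union would get 7.
- N2: Management compares 1, 4, 11, 17 and picks Z; Union would get 1.
- N3: Management compares 5, 11, 10, 4 and picks X; Union would get 5.
- N4: Management compares 5, 12, 11, 7 and picks X; Union would get 8.
- N5: Management compares 14, 5, 20, 3 and picks Y; Union would get 15.
Among 7, 1, 5, 8, 15, the best is 15 at N5. Subgame-perfect outcome: (N5, Y) with payoffs (15, 20).
For the simultaneous game, intersect best replies.
Union's best replies: W→N5; X→N2; Y→N5; Z→N4.
Management's best replies: N1→Z; N2→Z; N3→X; N4→X; N5→Y.
The unique mutual best reply is (N5, Y), giving (15, 20).
Management earns 20 sequentially versus 20 at the Nash outcome: unchanged.

unchanged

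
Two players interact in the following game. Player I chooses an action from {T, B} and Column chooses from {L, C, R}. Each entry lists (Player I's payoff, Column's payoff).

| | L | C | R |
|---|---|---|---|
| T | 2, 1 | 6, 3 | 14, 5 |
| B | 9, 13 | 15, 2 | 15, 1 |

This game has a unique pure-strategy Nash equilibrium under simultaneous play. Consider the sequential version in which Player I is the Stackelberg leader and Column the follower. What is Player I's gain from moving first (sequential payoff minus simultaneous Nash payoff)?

Work backward from Column's decision.
- T → Column plays R (best of 1, 3, 5); Player I gets 14.
- B → Column plays L (best of 13, 2, 1); Player I gets 9.
Maximizing over 14, 9, Player I chooses T. Subgame-perfect outcome: (T, R) with payoffs (14, 5).
For the simultaneous game, intersect best replies.
Player I's best replies: L→B; C→B; R→B.
Column's best replies: T→R; B→L.
The unique mutual best reply is (B, L), giving (9, 13).
Player I's commitment gain: 14 − 9 = 5.

5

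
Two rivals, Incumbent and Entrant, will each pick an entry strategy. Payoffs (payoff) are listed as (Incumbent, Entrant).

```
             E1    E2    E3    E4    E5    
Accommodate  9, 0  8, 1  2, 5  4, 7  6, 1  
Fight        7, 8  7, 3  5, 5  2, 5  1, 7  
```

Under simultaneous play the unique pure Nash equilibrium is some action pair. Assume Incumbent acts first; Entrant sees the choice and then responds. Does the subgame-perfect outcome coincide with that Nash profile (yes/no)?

no

Solve by backward induction (Incumbent leads).
- Accommodate: BR = E4, leader payoff 4.
- Fight: BR = E1, leader payoff 7.
Among 4, 7, the best is 7 at Fight. Subgame-perfect outcome: (Fight, E1) with payoffs (7, 8).
Now find the simultaneous Nash equilibrium.
Incumbent's best replies: E1→Accommodate; E2→Accommodate; E3→Fight; E4→Accommodate; E5→Accommodate.
Entrant's best replies: Accommodate→E4; Fight→E1.
The unique mutual best reply is (Accommodate, E4), giving (4, 7).
Sequential outcome (Fight, E1) differs from the Nash profile (Accommodate, E4).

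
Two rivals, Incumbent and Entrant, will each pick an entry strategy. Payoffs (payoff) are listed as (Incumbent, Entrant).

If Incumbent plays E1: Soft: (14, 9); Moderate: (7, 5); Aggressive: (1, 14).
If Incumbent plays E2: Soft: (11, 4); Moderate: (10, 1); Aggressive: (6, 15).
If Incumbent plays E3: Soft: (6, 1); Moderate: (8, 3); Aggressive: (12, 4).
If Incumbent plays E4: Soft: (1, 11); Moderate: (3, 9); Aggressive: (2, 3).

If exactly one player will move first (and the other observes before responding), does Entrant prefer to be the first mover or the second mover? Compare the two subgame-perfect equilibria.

If Incumbent leads: Entrant's best replies are E1→Aggressive, E2→Aggressive, E3→Aggressive, E4→Soft; Incumbent's induced payoffs 1, 6, 12, 1; outcome (E3, Aggressive), payoffs (12, 4).
If Entrant leads: Incumbent's best replies are Soft→E1, Moderate→E2, Aggressive→E3; Entrant's induced payoffs 9, 1, 4; outcome (E1, Soft), payoffs (14, 9).
Entrant gets 9 moving first and 4 moving second, so Entrant prefers to move first.

first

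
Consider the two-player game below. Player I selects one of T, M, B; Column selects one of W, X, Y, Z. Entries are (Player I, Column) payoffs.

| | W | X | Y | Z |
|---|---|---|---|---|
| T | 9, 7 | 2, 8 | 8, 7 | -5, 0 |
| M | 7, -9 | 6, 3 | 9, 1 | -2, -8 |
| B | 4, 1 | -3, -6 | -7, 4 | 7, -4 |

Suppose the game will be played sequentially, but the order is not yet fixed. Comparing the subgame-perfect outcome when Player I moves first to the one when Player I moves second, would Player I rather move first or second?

If Player I leads: Column's best replies are T→X, M→X, B→Y; Player I's induced payoffs 2, 6, -7; outcome (M, X), payoffs (6, 3).
If Column leads: Player I's best replies are W→T, X→M, Y→M, Z→B; Column's induced payoffs 7, 3, 1, -4; outcome (T, W), payoffs (9, 7).
Player I gets 6 moving first and 9 moving second, so Player I prefers to move second.

second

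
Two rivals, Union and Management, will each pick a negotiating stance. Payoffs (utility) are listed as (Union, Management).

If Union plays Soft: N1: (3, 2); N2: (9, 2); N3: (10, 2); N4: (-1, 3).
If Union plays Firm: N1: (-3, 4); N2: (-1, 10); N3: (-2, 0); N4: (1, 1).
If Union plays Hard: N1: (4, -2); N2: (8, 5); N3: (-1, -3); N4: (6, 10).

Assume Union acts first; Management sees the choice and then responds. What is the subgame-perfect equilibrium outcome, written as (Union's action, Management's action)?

Management best-responds to each possible Union move:
- Soft: Management compares 2, 2, 2, 3 and picks N4; Union would get -1.
- Firm: Management compares 4, 10, 0, 1 and picks N2; Union would get -1.
- Hard: Management compares -2, 5, -3, 10 and picks N4; Union would get 6.
Maximizing over -1, -1, 6, Union chooses Hard. Subgame-perfect outcome: (Hard, N4) with payoffs (6, 10).

(Hard, N4)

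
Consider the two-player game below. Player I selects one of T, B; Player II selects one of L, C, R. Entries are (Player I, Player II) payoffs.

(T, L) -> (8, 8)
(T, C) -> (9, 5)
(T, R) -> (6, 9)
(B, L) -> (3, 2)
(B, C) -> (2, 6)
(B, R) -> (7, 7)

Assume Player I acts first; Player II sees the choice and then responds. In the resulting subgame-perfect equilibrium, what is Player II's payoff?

7

Solve by backward induction (Player I leads).
- T: BR = R, leader payoff 6.
- B: BR = R, leader payoff 7.
Among 6, 7, the best is 7 at B. Subgame-perfect outcome: (B, R) with payoffs (7, 7).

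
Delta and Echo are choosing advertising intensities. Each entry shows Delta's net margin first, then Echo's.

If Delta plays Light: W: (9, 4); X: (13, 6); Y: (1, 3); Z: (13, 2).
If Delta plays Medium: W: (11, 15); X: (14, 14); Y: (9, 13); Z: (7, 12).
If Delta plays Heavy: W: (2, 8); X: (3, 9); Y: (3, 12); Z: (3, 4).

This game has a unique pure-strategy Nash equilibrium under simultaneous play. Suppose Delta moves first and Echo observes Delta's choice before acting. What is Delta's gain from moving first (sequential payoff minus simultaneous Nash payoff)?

2

Backward induction with Delta moving first.
- Light: BR = X, leader payoff 13.
- Medium: BR = W, leader payoff 11.
- Heavy: BR = Y, leader payoff 3.
Among 13, 11, 3, the best is 13 at Light. Subgame-perfect outcome: (Light, X) with payoffs (13, 6).
Now find the simultaneous Nash equilibrium.
Delta's best replies: W→Medium; X→Medium; Y→Medium; Z→Light.
Echo's best replies: Light→X; Medium→W; Heavy→Y.
The unique mutual best reply is (Medium, W), giving (11, 15).
Delta's commitment gain: 13 − 11 = 2.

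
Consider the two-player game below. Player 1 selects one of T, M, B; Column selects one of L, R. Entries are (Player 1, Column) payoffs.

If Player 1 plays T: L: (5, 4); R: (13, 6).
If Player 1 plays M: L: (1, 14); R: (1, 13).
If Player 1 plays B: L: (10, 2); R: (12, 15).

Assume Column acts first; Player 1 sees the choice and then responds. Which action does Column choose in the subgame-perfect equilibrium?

R

Solve by backward induction (Column leads).
- L → Player 1 plays B (best of 5, 1, 10); Column gets 2.
- R → Player 1 plays T (best of 13, 1, 12); Column gets 6.
Among 2, 6, the best is 6 at R. Subgame-perfect outcome: (T, R) with payoffs (13, 6).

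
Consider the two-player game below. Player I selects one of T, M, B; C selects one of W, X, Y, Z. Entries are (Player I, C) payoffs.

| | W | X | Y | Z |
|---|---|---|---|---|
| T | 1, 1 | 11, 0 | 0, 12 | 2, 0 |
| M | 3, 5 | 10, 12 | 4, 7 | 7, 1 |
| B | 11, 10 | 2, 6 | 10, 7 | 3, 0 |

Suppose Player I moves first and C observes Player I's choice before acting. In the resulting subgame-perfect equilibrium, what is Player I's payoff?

Work backward from C's decision.
- T → C plays Y (best of 1, 0, 12, 0); Player I gets 0.
- M → C plays X (best of 5, 12, 7, 1); Player I gets 10.
- B → C plays W (best of 10, 6, 7, 0); Player I gets 11.
Among 0, 10, 11, the best is 11 at B. Subgame-perfect outcome: (B, W) with payoffs (11, 10).

11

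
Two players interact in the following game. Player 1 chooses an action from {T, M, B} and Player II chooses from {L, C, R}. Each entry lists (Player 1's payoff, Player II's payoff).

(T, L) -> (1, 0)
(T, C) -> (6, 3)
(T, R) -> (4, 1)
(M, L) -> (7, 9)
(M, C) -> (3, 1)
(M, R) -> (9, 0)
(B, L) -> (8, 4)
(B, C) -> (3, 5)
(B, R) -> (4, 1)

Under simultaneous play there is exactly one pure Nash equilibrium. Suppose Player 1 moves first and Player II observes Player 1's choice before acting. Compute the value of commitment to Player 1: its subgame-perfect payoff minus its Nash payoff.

1

Backward induction with Player 1 moving first.
- T: BR = C, leader payoff 6.
- M: BR = L, leader payoff 7.
- B: BR = C, leader payoff 3.
Player 1's induced payoffs are 6, 7, 3, so Player 1 commits to M. Subgame-perfect outcome: (M, L) with payoffs (7, 9).
For the simultaneous game, intersect best replies.
Player 1's best replies: L→B; C→T; R→M.
Player II's best replies: T→C; M→L; B→C.
Only (T, C) has each player best-responding; Nash payoffs (6, 3).
Player 1's commitment gain: 7 − 6 = 1.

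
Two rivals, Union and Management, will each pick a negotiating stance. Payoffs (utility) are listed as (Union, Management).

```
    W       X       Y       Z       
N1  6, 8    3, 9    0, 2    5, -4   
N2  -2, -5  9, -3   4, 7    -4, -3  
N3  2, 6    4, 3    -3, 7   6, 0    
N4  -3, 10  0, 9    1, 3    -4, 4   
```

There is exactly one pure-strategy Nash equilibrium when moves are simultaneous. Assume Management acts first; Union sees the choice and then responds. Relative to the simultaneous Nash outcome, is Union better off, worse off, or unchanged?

better off

Backward induction with Management moving first.
- W → Union plays N1 (best of 6, -2, 2, -3); Management gets 8.
- X → Union plays N2 (best of 3, 9, 4, 0); Management gets -3.
- Y → Union plays N2 (best of 0, 4, -3, 1); Management gets 7.
- Z → Union plays N3 (best of 5, -4, 6, -4); Management gets 0.
Maximizing over 8, -3, 7, 0, Management chooses W. Subgame-perfect outcome: (N1, W) with payoffs (6, 8).
For the simultaneous game, intersect best replies.
Union's best replies: W→N1; X→N2; Y→N2; Z→N3.
Management's best replies: N1→X; N2→Y; N3→Y; N4→W.
Only (N2, Y) has each player best-responding; Nash payoffs (4, 7).
Union earns 6 sequentially versus 4 at the Nash outcome: better off.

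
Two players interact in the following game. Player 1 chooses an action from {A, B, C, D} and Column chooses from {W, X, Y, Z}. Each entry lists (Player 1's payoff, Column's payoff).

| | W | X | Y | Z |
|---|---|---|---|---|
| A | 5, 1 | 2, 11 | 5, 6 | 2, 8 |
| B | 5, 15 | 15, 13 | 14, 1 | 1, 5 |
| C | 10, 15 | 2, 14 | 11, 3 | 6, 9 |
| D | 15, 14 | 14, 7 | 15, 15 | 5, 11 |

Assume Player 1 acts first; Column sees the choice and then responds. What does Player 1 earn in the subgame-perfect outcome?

Work backward from Column's decision.
- A: Column compares 1, 11, 6, 8 and picks X; Player 1 would get 2.
- B: Column compares 15, 13, 1, 5 and picks W; Player 1 would get 5.
- C: Column compares 15, 14, 3, 9 and picks W; Player 1 would get 10.
- D: Column compares 14, 7, 15, 11 and picks Y; Player 1 would get 15.
Maximizing over 2, 5, 10, 15, Player 1 chooses D. Subgame-perfect outcome: (D, Y) with payoffs (15, 15).

15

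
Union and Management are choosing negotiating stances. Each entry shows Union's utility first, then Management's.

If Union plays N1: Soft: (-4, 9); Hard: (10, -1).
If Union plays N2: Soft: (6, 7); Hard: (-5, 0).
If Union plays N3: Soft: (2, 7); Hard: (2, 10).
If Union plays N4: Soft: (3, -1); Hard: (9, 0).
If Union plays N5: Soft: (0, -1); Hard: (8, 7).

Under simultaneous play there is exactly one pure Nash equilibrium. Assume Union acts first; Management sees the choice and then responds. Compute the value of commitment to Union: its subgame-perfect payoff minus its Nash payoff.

Work backward from Management's decision.
- N1: BR = Soft, leader payoff -4.
- N2: BR = Soft, leader payoff 6.
- N3: BR = Hard, leader payoff 2.
- N4: BR = Hard, leader payoff 9.
- N5: BR = Hard, leader payoff 8.
Union's induced payoffs are -4, 6, 2, 9, 8, so Union commits to N4. Subgame-perfect outcome: (N4, Hard) with payoffs (9, 0).
For the simultaneous game, intersect best replies.
Union's best replies: Soft→N2; Hard→N1.
Management's best replies: N1→Soft; N2→Soft; N3→Hard; N4→Hard; N5→Hard.
The unique mutual best reply is (N2, Soft), giving (6, 7).
Union's commitment gain: 9 − 6 = 3.

3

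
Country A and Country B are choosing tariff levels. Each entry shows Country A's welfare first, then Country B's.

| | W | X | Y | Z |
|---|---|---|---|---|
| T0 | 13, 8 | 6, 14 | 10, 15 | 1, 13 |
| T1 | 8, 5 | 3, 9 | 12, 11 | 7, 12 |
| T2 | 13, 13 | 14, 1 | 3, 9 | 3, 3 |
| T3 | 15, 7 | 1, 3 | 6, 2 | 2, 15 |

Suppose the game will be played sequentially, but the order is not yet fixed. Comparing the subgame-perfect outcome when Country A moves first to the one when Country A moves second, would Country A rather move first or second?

If Country A leads: Country B's best replies are T0→Y, T1→Z, T2→W, T3→Z; Country A's induced payoffs 10, 7, 13, 2; outcome (T2, W), payoffs (13, 13).
If Country B leads: Country A's best replies are W→T3, X→T2, Y→T1, Z→T1; Country B's induced payoffs 7, 1, 11, 12; outcome (T1, Z), payoffs (7, 12).
Country A gets 13 moving first and 7 moving second, so Country A prefers to move first.

first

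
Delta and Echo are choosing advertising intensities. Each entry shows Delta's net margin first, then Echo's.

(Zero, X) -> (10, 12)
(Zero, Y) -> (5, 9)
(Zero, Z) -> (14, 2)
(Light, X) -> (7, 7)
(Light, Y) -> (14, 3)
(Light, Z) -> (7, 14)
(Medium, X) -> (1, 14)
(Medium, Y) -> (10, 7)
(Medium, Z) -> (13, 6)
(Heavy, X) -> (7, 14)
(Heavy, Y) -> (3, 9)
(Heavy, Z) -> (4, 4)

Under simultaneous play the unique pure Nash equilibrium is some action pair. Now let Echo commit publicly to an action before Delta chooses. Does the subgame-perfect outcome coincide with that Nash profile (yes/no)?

Delta best-responds to each possible Echo move:
- X → Delta plays Zero (best of 10, 7, 1, 7); Echo gets 12.
- Y → Delta plays Light (best of 5, 14, 10, 3); Echo gets 3.
- Z → Delta plays Zero (best of 14, 7, 13, 4); Echo gets 2.
Maximizing over 12, 3, 2, Echo chooses X. Subgame-perfect outcome: (Zero, X) with payoffs (10, 12).
Under simultaneous play:
Delta's best replies: X→Zero; Y→Light; Z→Zero.
Echo's best replies: Zero→X; Light→Z; Medium→X; Heavy→X.
Only (Zero, X) has each player best-responding; Nash payoffs (10, 12).
Sequential outcome (Zero, X) coincides with the Nash profile (Zero, X).

yes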